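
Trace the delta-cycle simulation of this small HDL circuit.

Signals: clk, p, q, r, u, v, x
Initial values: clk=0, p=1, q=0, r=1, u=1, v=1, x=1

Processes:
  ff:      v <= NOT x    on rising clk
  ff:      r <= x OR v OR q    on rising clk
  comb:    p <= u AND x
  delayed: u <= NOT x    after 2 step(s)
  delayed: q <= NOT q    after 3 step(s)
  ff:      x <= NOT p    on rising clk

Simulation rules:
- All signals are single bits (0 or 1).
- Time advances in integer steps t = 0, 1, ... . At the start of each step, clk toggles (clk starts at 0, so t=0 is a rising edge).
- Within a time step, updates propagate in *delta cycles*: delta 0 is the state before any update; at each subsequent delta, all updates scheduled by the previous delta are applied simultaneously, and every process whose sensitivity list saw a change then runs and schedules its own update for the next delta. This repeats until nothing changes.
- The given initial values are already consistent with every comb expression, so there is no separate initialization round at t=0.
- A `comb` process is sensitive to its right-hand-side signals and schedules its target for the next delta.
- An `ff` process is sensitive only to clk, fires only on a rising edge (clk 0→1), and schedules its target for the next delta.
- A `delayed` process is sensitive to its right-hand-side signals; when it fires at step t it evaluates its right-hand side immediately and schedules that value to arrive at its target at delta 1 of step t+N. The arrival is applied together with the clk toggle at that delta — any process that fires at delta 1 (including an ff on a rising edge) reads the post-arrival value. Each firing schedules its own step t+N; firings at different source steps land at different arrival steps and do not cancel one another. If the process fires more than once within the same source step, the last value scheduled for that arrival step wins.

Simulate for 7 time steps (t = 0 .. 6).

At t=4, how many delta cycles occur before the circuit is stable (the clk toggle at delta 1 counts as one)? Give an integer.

2

t=0 Δ0: q=0 r=1 u=1 x=1 clk=0 p=1 v=1
  Δ1: clk:0→1
  Δ2: x:1→0, v:1→0
  Δ3: p:1→0
  (3Δ to stable)
t=1 Δ0: q=0 r=1 u=1 x=0 clk=1 p=0 v=0
  Δ1: clk:1→0
  (1Δ to stable)
t=2 Δ0: q=0 r=1 u=1 x=0 clk=0 p=0 v=0
  Δ1: clk:0→1
  Δ2: r:1→0, x:0→1, v:0→1
  Δ3: p:0→1
  (3Δ to stable)
t=3 Δ0: q=0 r=0 u=1 x=1 clk=1 p=1 v=1
  Δ1: clk:1→0
  (1Δ to stable)
t=4 Δ0: q=0 r=0 u=1 x=1 clk=0 p=1 v=1
  Δ1: u:1→0, clk:0→1
  Δ2: r:0→1, x:1→0, p:1→0, v:1→0
  (2Δ to stable)
t=5 Δ0: q=0 r=1 u=0 x=0 clk=1 p=0 v=0
  Δ1: clk:1→0
  (1Δ to stable)
t=6 Δ0: q=0 r=1 u=0 x=0 clk=0 p=0 v=0
  Δ1: u:0→1, clk:0→1
  Δ2: r:1→0, x:0→1, v:0→1
  Δ3: p:0→1
  (3Δ to stable)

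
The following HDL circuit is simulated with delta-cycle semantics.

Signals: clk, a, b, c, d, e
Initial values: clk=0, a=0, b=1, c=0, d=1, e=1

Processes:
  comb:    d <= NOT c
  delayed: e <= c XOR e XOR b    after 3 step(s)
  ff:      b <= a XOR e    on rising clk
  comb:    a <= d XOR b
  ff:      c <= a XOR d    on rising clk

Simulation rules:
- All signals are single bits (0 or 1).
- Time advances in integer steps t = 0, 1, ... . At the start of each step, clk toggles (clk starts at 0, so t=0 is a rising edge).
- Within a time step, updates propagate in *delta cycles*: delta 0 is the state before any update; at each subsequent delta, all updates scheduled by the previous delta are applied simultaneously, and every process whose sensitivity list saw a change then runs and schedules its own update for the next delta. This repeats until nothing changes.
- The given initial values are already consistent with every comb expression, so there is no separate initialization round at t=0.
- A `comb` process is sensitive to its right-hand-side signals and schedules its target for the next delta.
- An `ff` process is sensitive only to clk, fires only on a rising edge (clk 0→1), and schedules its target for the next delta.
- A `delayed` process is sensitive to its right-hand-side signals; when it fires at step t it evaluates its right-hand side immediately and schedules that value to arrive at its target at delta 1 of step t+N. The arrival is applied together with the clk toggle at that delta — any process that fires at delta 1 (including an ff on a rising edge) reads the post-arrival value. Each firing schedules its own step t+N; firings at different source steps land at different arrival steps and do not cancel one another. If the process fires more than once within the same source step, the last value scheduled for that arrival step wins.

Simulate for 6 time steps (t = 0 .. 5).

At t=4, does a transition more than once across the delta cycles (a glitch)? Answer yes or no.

t=0 Δ0: c=0 b=1 a=0 clk=0 d=1 e=1
  Δ1: clk:0→1
  Δ2: c:0→1
  Δ3: d:1→0
  Δ4: a:0→1
  (4Δ to stable)
t=1 Δ0: c=1 b=1 a=1 clk=1 d=0 e=1
  Δ1: clk:1→0
  (1Δ to stable)
t=2 Δ0: c=1 b=1 a=1 clk=0 d=0 e=1
  Δ1: clk:0→1
  Δ2: b:1→0
  Δ3: a:1→0
  (3Δ to stable)
t=3 Δ0: c=1 b=0 a=0 clk=1 d=0 e=1
  Δ1: clk:1→0
  (1Δ to stable)
t=4 Δ0: c=1 b=0 a=0 clk=0 d=0 e=1
  Δ1: clk:0→1
  Δ2: c:1→0, b:0→1
  Δ3: a:0→1, d:0→1
  Δ4: a:1→0
  (4Δ to stable)
t=5 Δ0: c=0 b=1 a=0 clk=1 d=1 e=1
  Δ1: clk:1→0, e:1→0
  (1Δ to stable)

yes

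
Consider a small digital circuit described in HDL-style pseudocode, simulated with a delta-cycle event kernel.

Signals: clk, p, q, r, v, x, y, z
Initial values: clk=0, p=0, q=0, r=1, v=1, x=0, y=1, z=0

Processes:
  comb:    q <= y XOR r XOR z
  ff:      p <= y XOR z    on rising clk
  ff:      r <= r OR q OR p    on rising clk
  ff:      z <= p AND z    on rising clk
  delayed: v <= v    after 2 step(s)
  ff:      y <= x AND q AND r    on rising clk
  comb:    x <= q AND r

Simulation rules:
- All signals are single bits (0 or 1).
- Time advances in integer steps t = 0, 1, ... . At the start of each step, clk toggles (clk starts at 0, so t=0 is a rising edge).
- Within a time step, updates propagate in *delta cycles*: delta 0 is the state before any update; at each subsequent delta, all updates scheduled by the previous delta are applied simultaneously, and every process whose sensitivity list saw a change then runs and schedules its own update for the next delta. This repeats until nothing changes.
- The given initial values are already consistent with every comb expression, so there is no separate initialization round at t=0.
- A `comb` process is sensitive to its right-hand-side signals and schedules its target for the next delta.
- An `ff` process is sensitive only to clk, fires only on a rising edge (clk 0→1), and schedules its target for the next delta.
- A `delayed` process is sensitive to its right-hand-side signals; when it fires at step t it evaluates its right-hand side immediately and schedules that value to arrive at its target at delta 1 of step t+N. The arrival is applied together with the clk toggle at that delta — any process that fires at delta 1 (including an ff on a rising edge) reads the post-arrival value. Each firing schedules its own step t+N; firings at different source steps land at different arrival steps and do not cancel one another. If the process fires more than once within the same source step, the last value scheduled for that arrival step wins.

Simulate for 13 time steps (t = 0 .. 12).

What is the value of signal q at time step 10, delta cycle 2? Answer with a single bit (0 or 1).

t=0 Δ0: x=0 p=0 z=0 clk=0 r=1 v=1 q=0 y=1
  Δ1: clk:0→1
  Δ2: p:0→1, y:1→0
  Δ3: q:0→1
  Δ4: x:0→1
  (4Δ to stable)
t=1 Δ0: x=1 p=1 z=0 clk=1 r=1 v=1 q=1 y=0
  Δ1: clk:1→0
  (1Δ to stable)
t=2 Δ0: x=1 p=1 z=0 clk=0 r=1 v=1 q=1 y=0
  Δ1: clk:0→1
  Δ2: p:1→0, y:0→1
  Δ3: q:1→0
  Δ4: x:1→0
  (4Δ to stable)
t=3 Δ0: x=0 p=0 z=0 clk=1 r=1 v=1 q=0 y=1
  Δ1: clk:1→0
  (1Δ to stable)
t=4 Δ0: x=0 p=0 z=0 clk=0 r=1 v=1 q=0 y=1
  Δ1: clk:0→1
  Δ2: p:0→1, y:1→0
  Δ3: q:0→1
  Δ4: x:0→1
  (4Δ to stable)
t=5 Δ0: x=1 p=1 z=0 clk=1 r=1 v=1 q=1 y=0
  Δ1: clk:1→0
  (1Δ to stable)
t=6 Δ0: x=1 p=1 z=0 clk=0 r=1 v=1 q=1 y=0
  Δ1: clk:0→1
  Δ2: p:1→0, y:0→1
  Δ3: q:1→0
  Δ4: x:1→0
  (4Δ to stable)
t=7 Δ0: x=0 p=0 z=0 clk=1 r=1 v=1 q=0 y=1
  Δ1: clk:1→0
  (1Δ to stable)
t=8 Δ0: x=0 p=0 z=0 clk=0 r=1 v=1 q=0 y=1
  Δ1: clk:0→1
  Δ2: p:0→1, y:1→0
  Δ3: q:0→1
  Δ4: x:0→1
  (4Δ to stable)
t=9 Δ0: x=1 p=1 z=0 clk=1 r=1 v=1 q=1 y=0
  Δ1: clk:1→0
  (1Δ to stable)
t=10 Δ0: x=1 p=1 z=0 clk=0 r=1 v=1 q=1 y=0
  Δ1: clk:0→1
  Δ2: p:1→0, y:0→1
  Δ3: q:1→0
  Δ4: x:1→0
  (4Δ to stable)
t=11 Δ0: x=0 p=0 z=0 clk=1 r=1 v=1 q=0 y=1
  Δ1: clk:1→0
  (1Δ to stable)
t=12 Δ0: x=0 p=0 z=0 clk=0 r=1 v=1 q=0 y=1
  Δ1: clk:0→1
  Δ2: p:0→1, y:1→0
  Δ3: q:0→1
  Δ4: x:0→1
  (4Δ to stable)

1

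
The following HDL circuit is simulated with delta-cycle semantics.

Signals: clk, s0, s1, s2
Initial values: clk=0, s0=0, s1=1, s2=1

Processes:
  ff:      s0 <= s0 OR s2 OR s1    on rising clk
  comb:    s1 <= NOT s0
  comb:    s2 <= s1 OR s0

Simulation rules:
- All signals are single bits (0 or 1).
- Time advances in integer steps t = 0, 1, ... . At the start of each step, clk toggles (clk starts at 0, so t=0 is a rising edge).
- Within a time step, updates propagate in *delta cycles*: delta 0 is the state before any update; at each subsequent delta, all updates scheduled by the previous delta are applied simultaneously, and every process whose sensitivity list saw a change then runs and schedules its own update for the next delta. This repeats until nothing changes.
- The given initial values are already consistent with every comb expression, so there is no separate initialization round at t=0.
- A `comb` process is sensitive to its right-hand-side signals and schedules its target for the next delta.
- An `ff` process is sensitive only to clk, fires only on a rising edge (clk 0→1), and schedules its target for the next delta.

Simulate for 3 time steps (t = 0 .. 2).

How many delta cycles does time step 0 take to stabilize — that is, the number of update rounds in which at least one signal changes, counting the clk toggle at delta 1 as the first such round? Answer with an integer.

3

t0.Δ0 s0=0 s2=1 s1=1 clk=0
t0.Δ1 s0=0 s2=1 s1=1 clk=1
t0.Δ2 s0=1 s2=1 s1=1 clk=1
t0.Δ3 s0=1 s2=1 s1=0 clk=1
t1.Δ0 s0=1 s2=1 s1=0 clk=1
t1.Δ1 s0=1 s2=1 s1=0 clk=0
t2.Δ0 s0=1 s2=1 s1=0 clk=0
t2.Δ1 s0=1 s2=1 s1=0 clk=1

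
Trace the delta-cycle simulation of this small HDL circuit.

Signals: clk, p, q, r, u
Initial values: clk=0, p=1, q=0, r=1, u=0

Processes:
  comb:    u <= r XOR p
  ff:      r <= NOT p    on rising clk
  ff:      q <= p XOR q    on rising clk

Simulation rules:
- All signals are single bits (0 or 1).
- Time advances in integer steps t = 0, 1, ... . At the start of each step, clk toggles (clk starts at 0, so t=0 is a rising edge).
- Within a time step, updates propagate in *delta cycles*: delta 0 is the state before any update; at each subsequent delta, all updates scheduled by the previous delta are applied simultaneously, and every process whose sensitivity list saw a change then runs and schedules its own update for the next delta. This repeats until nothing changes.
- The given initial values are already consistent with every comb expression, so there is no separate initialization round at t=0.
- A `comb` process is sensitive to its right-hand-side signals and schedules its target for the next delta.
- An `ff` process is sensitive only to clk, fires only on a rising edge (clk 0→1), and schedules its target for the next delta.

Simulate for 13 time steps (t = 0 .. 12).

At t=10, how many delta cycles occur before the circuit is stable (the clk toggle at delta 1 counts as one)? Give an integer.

t=0 Δ0: p=1 r=1 q=0 clk=0 u=0
  Δ1: clk:0→1
  Δ2: r:1→0, q:0→1
  Δ3: u:0→1
  (3Δ to stable)
t=1 Δ0: p=1 r=0 q=1 clk=1 u=1
  Δ1: clk:1→0
  (1Δ to stable)
t=2 Δ0: p=1 r=0 q=1 clk=0 u=1
  Δ1: clk:0→1
  Δ2: q:1→0
  (2Δ to stable)
t=3 Δ0: p=1 r=0 q=0 clk=1 u=1
  Δ1: clk:1→0
  (1Δ to stable)
t=4 Δ0: p=1 r=0 q=0 clk=0 u=1
  Δ1: clk:0→1
  Δ2: q:0→1
  (2Δ to stable)
t=5 Δ0: p=1 r=0 q=1 clk=1 u=1
  Δ1: clk:1→0
  (1Δ to stable)
t=6 Δ0: p=1 r=0 q=1 clk=0 u=1
  Δ1: clk:0→1
  Δ2: q:1→0
  (2Δ to stable)
t=7 Δ0: p=1 r=0 q=0 clk=1 u=1
  Δ1: clk:1→0
  (1Δ to stable)
t=8 Δ0: p=1 r=0 q=0 clk=0 u=1
  Δ1: clk:0→1
  Δ2: q:0→1
  (2Δ to stable)
t=9 Δ0: p=1 r=0 q=1 clk=1 u=1
  Δ1: clk:1→0
  (1Δ to stable)
t=10 Δ0: p=1 r=0 q=1 clk=0 u=1
  Δ1: clk:0→1
  Δ2: q:1→0
  (2Δ to stable)
t=11 Δ0: p=1 r=0 q=0 clk=1 u=1
  Δ1: clk:1→0
  (1Δ to stable)
t=12 Δ0: p=1 r=0 q=0 clk=0 u=1
  Δ1: clk:0→1
  Δ2: q:0→1
  (2Δ to stable)

2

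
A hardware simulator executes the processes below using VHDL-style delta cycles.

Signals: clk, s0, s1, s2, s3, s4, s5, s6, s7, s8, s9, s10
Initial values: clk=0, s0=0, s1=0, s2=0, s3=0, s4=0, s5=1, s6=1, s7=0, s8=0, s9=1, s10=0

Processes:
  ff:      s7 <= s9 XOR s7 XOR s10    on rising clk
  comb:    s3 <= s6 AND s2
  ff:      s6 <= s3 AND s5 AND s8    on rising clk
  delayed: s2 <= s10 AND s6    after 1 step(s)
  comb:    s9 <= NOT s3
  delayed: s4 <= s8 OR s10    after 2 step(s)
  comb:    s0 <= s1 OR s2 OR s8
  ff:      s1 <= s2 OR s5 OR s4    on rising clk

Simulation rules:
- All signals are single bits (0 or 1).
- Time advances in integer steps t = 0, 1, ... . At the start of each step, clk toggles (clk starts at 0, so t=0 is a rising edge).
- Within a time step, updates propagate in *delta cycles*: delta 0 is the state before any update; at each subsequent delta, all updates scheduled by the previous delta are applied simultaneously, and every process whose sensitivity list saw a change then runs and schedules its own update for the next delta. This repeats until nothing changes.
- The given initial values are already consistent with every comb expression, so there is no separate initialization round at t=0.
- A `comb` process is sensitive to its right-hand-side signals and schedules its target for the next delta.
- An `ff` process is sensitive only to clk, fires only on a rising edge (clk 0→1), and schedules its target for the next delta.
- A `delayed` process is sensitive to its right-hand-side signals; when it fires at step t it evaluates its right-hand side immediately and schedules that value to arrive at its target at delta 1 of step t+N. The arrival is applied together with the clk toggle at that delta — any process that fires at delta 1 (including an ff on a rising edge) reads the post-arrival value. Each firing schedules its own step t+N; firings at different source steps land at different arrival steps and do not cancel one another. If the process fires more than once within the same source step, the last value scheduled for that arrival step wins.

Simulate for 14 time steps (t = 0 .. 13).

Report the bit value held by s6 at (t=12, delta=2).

0

[bits: s1,s7,clk,s10,s3,s2,s0,s4,s8,s5,s6,s9]
t=0: Δ0=000000000111 Δ1=001000000111 Δ2=111000000101 Δ3=111000100101 | 3Δ
t=1: Δ0=111000100101 Δ1=110000100101 | 1Δ
t=2: Δ0=110000100101 Δ1=111000100101 Δ2=101000100101 | 2Δ
t=3: Δ0=101000100101 Δ1=100000100101 | 1Δ
t=4: Δ0=100000100101 Δ1=101000100101 Δ2=111000100101 | 2Δ
t=5: Δ0=111000100101 Δ1=110000100101 | 1Δ
t=6: Δ0=110000100101 Δ1=111000100101 Δ2=101000100101 | 2Δ
t=7: Δ0=101000100101 Δ1=100000100101 | 1Δ
t=8: Δ0=100000100101 Δ1=101000100101 Δ2=111000100101 | 2Δ
t=9: Δ0=111000100101 Δ1=110000100101 | 1Δ
t=10: Δ0=110000100101 Δ1=111000100101 Δ2=101000100101 | 2Δ
t=11: Δ0=101000100101 Δ1=100000100101 | 1Δ
t=12: Δ0=100000100101 Δ1=101000100101 Δ2=111000100101 | 2Δ
t=13: Δ0=111000100101 Δ1=110000100101 | 1Δ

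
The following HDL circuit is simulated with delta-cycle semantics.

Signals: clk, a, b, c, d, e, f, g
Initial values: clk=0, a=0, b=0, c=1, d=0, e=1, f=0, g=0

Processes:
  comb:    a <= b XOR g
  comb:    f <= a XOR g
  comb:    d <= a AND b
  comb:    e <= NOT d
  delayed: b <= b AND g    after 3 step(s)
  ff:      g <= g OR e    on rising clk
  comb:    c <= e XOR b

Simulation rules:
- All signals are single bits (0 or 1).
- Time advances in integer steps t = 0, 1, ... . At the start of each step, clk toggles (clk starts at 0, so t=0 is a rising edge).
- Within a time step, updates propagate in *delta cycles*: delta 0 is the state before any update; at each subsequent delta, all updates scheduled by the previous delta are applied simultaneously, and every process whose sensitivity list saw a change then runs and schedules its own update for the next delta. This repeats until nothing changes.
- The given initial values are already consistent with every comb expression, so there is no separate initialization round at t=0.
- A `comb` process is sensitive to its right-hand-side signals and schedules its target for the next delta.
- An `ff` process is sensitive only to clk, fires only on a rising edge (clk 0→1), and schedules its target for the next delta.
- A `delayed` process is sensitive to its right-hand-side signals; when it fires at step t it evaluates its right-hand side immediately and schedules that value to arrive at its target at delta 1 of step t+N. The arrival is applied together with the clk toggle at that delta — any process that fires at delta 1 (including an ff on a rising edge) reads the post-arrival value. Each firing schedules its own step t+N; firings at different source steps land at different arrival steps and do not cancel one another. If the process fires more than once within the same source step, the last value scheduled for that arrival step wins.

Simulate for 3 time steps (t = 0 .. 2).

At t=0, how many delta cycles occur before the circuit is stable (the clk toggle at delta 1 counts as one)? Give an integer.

[bits: b,e,f,c,d,g,a,clk]
t=0: Δ0=01010000 Δ1=01010001 Δ2=01010101 Δ3=01110111 Δ4=01010111 | 4Δ
t=1: Δ0=01010111 Δ1=01010110 | 1Δ
t=2: Δ0=01010110 Δ1=01010111 | 1Δ

4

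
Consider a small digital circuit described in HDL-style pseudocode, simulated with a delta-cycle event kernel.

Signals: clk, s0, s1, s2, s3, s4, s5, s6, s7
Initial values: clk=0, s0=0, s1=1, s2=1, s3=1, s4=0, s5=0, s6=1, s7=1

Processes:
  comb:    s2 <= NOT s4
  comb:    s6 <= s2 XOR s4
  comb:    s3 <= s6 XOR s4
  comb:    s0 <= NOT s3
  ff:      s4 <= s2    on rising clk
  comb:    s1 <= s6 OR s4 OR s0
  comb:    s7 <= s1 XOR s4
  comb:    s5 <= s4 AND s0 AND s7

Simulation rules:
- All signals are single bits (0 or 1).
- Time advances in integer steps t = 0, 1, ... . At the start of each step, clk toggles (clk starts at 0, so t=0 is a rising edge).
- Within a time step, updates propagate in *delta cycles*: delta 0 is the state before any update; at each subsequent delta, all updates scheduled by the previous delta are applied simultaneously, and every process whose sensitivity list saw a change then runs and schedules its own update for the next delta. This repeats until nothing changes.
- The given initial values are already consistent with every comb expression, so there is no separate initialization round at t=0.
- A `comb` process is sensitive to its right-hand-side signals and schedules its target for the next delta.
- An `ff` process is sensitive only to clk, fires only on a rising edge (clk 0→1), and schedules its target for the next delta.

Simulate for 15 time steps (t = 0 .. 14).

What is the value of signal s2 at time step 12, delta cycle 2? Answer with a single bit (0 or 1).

1

t=0 Δ0: s7=1 s3=1 s5=0 s0=0 s6=1 s4=0 s2=1 s1=1 clk=0
  Δ1: clk:0→1
  Δ2: s4:0→1
  Δ3: s7:1→0, s3:1→0, s6:1→0, s2:1→0
  Δ4: s3:0→1, s0:0→1, s6:0→1
  Δ5: s3:1→0, s0:1→0
  Δ6: s0:0→1
  (6Δ to stable)
t=1 Δ0: s7=0 s3=0 s5=0 s0=1 s6=1 s4=1 s2=0 s1=1 clk=1
  Δ1: clk:1→0
  (1Δ to stable)
t=2 Δ0: s7=0 s3=0 s5=0 s0=1 s6=1 s4=1 s2=0 s1=1 clk=0
  Δ1: clk:0→1
  Δ2: s4:1→0
  Δ3: s7:0→1, s3:0→1, s6:1→0, s2:0→1
  Δ4: s3:1→0, s0:1→0, s6:0→1
  Δ5: s3:0→1, s0:0→1
  Δ6: s0:1→0
  (6Δ to stable)
t=3 Δ0: s7=1 s3=1 s5=0 s0=0 s6=1 s4=0 s2=1 s1=1 clk=1
  Δ1: clk:1→0
  (1Δ to stable)
t=4 Δ0: s7=1 s3=1 s5=0 s0=0 s6=1 s4=0 s2=1 s1=1 clk=0
  Δ1: clk:0→1
  Δ2: s4:0→1
  Δ3: s7:1→0, s3:1→0, s6:1→0, s2:1→0
  Δ4: s3:0→1, s0:0→1, s6:0→1
  Δ5: s3:1→0, s0:1→0
  Δ6: s0:0→1
  (6Δ to stable)
t=5 Δ0: s7=0 s3=0 s5=0 s0=1 s6=1 s4=1 s2=0 s1=1 clk=1
  Δ1: clk:1→0
  (1Δ to stable)
t=6 Δ0: s7=0 s3=0 s5=0 s0=1 s6=1 s4=1 s2=0 s1=1 clk=0
  Δ1: clk:0→1
  Δ2: s4:1→0
  Δ3: s7:0→1, s3:0→1, s6:1→0, s2:0→1
  Δ4: s3:1→0, s0:1→0, s6:0→1
  Δ5: s3:0→1, s0:0→1
  Δ6: s0:1→0
  (6Δ to stable)
t=7 Δ0: s7=1 s3=1 s5=0 s0=0 s6=1 s4=0 s2=1 s1=1 clk=1
  Δ1: clk:1→0
  (1Δ to stable)
t=8 Δ0: s7=1 s3=1 s5=0 s0=0 s6=1 s4=0 s2=1 s1=1 clk=0
  Δ1: clk:0→1
  Δ2: s4:0→1
  Δ3: s7:1→0, s3:1→0, s6:1→0, s2:1→0
  Δ4: s3:0→1, s0:0→1, s6:0→1
  Δ5: s3:1→0, s0:1→0
  Δ6: s0:0→1
  (6Δ to stable)
t=9 Δ0: s7=0 s3=0 s5=0 s0=1 s6=1 s4=1 s2=0 s1=1 clk=1
  Δ1: clk:1→0
  (1Δ to stable)
t=10 Δ0: s7=0 s3=0 s5=0 s0=1 s6=1 s4=1 s2=0 s1=1 clk=0
  Δ1: clk:0→1
  Δ2: s4:1→0
  Δ3: s7:0→1, s3:0→1, s6:1→0, s2:0→1
  Δ4: s3:1→0, s0:1→0, s6:0→1
  Δ5: s3:0→1, s0:0→1
  Δ6: s0:1→0
  (6Δ to stable)
t=11 Δ0: s7=1 s3=1 s5=0 s0=0 s6=1 s4=0 s2=1 s1=1 clk=1
  Δ1: clk:1→0
  (1Δ to stable)
t=12 Δ0: s7=1 s3=1 s5=0 s0=0 s6=1 s4=0 s2=1 s1=1 clk=0
  Δ1: clk:0→1
  Δ2: s4:0→1
  Δ3: s7:1→0, s3:1→0, s6:1→0, s2:1→0
  Δ4: s3:0→1, s0:0→1, s6:0→1
  Δ5: s3:1→0, s0:1→0
  Δ6: s0:0→1
  (6Δ to stable)
t=13 Δ0: s7=0 s3=0 s5=0 s0=1 s6=1 s4=1 s2=0 s1=1 clk=1
  Δ1: clk:1→0
  (1Δ to stable)
t=14 Δ0: s7=0 s3=0 s5=0 s0=1 s6=1 s4=1 s2=0 s1=1 clk=0
  Δ1: clk:0→1
  Δ2: s4:1→0
  Δ3: s7:0→1, s3:0→1, s6:1→0, s2:0→1
  Δ4: s3:1→0, s0:1→0, s6:0→1
  Δ5: s3:0→1, s0:0→1
  Δ6: s0:1→0
  (6Δ to stable)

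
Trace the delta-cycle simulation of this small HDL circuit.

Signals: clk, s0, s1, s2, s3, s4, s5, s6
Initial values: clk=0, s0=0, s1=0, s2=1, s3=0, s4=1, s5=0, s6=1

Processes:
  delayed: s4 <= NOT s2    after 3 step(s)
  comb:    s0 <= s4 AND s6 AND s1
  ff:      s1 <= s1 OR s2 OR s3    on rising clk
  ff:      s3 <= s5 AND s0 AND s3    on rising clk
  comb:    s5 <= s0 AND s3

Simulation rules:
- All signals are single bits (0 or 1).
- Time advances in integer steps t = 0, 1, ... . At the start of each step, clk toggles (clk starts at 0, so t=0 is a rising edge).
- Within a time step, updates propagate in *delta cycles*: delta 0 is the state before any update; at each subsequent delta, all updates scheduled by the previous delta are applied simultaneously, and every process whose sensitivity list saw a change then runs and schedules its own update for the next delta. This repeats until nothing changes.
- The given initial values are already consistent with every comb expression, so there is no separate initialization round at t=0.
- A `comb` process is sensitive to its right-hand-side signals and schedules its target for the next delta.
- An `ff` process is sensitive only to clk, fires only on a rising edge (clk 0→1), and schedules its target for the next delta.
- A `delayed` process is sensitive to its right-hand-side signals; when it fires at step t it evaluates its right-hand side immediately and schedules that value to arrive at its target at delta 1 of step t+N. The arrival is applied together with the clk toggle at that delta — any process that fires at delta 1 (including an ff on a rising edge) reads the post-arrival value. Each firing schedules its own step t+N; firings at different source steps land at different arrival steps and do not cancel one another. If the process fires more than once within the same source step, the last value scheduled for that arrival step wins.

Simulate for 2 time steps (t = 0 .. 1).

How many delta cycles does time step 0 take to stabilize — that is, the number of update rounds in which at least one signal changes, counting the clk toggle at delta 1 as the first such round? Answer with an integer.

3

t0.Δ0 s0=0 s1=0 s2=1 s5=0 s4=1 s6=1 s3=0 clk=0
t0.Δ1 s0=0 s1=0 s2=1 s5=0 s4=1 s6=1 s3=0 clk=1
t0.Δ2 s0=0 s1=1 s2=1 s5=0 s4=1 s6=1 s3=0 clk=1
t0.Δ3 s0=1 s1=1 s2=1 s5=0 s4=1 s6=1 s3=0 clk=1
t1.Δ0 s0=1 s1=1 s2=1 s5=0 s4=1 s6=1 s3=0 clk=1
t1.Δ1 s0=1 s1=1 s2=1 s5=0 s4=1 s6=1 s3=0 clk=0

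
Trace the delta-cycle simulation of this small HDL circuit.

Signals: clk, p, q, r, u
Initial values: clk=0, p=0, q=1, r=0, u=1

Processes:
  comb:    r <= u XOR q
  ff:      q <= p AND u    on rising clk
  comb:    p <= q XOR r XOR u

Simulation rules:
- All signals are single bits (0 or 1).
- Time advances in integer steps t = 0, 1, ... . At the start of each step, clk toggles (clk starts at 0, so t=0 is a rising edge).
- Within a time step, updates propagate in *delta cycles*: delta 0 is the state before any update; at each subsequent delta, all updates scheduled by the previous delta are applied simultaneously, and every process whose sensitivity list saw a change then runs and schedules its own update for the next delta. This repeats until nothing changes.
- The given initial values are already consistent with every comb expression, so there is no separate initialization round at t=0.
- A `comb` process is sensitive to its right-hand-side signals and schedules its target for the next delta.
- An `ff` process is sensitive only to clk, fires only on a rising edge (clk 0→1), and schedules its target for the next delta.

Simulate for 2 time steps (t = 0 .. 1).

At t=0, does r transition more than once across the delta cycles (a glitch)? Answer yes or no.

no

[bits: r,u,q,clk,p]
t=0: Δ0=01100 Δ1=01110 Δ2=01010 Δ3=11011 Δ4=11010 | 4Δ
t=1: Δ0=11010 Δ1=11000 | 1Δ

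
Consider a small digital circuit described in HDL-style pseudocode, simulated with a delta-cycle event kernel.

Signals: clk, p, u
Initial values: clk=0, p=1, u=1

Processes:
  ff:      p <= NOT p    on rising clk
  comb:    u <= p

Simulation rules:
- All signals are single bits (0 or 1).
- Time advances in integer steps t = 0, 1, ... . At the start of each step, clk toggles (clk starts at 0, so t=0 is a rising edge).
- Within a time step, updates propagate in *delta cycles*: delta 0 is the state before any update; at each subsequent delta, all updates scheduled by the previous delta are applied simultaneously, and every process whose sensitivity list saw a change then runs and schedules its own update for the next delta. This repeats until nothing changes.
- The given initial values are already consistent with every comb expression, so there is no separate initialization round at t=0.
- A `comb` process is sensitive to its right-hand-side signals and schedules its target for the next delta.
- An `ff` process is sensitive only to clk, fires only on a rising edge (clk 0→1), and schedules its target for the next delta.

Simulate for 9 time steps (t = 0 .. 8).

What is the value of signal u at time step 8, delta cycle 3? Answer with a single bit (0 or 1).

0

[bits: u,clk,p]
t=0: Δ0=101 Δ1=111 Δ2=110 Δ3=010 | 3Δ
t=1: Δ0=010 Δ1=000 | 1Δ
t=2: Δ0=000 Δ1=010 Δ2=011 Δ3=111 | 3Δ
t=3: Δ0=111 Δ1=101 | 1Δ
t=4: Δ0=101 Δ1=111 Δ2=110 Δ3=010 | 3Δ
t=5: Δ0=010 Δ1=000 | 1Δ
t=6: Δ0=000 Δ1=010 Δ2=011 Δ3=111 | 3Δ
t=7: Δ0=111 Δ1=101 | 1Δ
t=8: Δ0=101 Δ1=111 Δ2=110 Δ3=010 | 3Δ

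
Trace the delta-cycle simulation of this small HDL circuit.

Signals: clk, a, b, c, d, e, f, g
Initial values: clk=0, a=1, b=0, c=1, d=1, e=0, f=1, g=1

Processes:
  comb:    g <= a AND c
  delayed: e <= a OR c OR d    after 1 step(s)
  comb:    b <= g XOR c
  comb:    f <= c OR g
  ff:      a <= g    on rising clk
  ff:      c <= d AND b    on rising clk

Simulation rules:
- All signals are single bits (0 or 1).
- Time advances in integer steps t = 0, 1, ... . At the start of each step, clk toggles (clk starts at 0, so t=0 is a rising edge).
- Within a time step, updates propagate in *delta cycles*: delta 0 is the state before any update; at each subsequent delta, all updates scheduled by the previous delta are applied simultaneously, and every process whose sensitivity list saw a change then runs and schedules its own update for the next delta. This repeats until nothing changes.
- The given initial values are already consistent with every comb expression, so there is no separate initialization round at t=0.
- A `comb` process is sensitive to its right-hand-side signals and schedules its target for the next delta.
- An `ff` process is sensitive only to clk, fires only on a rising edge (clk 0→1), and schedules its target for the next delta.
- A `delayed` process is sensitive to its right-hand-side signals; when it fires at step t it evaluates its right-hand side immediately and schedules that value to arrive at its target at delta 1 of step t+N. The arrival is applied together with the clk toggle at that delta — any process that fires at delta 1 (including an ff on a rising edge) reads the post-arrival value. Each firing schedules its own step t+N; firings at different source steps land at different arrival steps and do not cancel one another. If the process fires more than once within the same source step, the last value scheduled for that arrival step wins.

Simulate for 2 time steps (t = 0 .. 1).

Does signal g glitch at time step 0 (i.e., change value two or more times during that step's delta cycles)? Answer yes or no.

t=0 Δ0: c=1 b=0 clk=0 f=1 g=1 e=0 a=1 d=1
  Δ1: clk:0→1
  Δ2: c:1→0
  Δ3: b:0→1, g:1→0
  Δ4: b:1→0, f:1→0
  (4Δ to stable)
t=1 Δ0: c=0 b=0 clk=1 f=0 g=0 e=0 a=1 d=1
  Δ1: clk:1→0, e:0→1
  (1Δ to stable)

no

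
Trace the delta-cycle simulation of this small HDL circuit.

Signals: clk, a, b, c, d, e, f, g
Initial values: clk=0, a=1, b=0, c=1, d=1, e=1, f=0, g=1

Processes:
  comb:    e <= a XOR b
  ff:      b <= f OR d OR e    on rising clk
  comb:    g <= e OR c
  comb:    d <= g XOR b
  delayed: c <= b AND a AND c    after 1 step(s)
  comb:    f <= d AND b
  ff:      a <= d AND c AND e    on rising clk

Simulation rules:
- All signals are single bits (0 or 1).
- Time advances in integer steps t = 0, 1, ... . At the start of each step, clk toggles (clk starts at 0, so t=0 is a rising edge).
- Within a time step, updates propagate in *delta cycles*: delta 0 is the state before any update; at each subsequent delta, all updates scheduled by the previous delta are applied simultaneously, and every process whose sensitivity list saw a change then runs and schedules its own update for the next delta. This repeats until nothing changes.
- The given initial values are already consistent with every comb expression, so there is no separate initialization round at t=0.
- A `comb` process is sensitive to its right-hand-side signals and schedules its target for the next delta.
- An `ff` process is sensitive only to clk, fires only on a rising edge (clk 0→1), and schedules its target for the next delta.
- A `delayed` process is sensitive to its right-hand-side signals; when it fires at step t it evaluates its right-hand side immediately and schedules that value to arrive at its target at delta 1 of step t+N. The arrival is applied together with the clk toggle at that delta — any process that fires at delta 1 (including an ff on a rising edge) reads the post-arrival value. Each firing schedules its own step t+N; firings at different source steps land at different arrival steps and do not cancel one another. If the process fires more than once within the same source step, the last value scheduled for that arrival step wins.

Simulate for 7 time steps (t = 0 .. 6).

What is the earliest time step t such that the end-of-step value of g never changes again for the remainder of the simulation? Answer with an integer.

3

t0.Δ0 b=0 clk=0 c=1 g=1 d=1 f=0 e=1 a=1
t0.Δ1 b=0 clk=1 c=1 g=1 d=1 f=0 e=1 a=1
t0.Δ2 b=1 clk=1 c=1 g=1 d=1 f=0 e=1 a=1
t0.Δ3 b=1 clk=1 c=1 g=1 d=0 f=1 e=0 a=1
t0.Δ4 b=1 clk=1 c=1 g=1 d=0 f=0 e=0 a=1
t1.Δ0 b=1 clk=1 c=1 g=1 d=0 f=0 e=0 a=1
t1.Δ1 b=1 clk=0 c=1 g=1 d=0 f=0 e=0 a=1
t2.Δ0 b=1 clk=0 c=1 g=1 d=0 f=0 e=0 a=1
t2.Δ1 b=1 clk=1 c=1 g=1 d=0 f=0 e=0 a=1
t2.Δ2 b=0 clk=1 c=1 g=1 d=0 f=0 e=0 a=0
t2.Δ3 b=0 clk=1 c=1 g=1 d=1 f=0 e=0 a=0
t3.Δ0 b=0 clk=1 c=1 g=1 d=1 f=0 e=0 a=0
t3.Δ1 b=0 clk=0 c=0 g=1 d=1 f=0 e=0 a=0
t3.Δ2 b=0 clk=0 c=0 g=0 d=1 f=0 e=0 a=0
t3.Δ3 b=0 clk=0 c=0 g=0 d=0 f=0 e=0 a=0
t4.Δ0 b=0 clk=0 c=0 g=0 d=0 f=0 e=0 a=0
t4.Δ1 b=0 clk=1 c=0 g=0 d=0 f=0 e=0 a=0
t5.Δ0 b=0 clk=1 c=0 g=0 d=0 f=0 e=0 a=0
t5.Δ1 b=0 clk=0 c=0 g=0 d=0 f=0 e=0 a=0
t6.Δ0 b=0 clk=0 c=0 g=0 d=0 f=0 e=0 a=0
t6.Δ1 b=0 clk=1 c=0 g=0 d=0 f=0 e=0 a=0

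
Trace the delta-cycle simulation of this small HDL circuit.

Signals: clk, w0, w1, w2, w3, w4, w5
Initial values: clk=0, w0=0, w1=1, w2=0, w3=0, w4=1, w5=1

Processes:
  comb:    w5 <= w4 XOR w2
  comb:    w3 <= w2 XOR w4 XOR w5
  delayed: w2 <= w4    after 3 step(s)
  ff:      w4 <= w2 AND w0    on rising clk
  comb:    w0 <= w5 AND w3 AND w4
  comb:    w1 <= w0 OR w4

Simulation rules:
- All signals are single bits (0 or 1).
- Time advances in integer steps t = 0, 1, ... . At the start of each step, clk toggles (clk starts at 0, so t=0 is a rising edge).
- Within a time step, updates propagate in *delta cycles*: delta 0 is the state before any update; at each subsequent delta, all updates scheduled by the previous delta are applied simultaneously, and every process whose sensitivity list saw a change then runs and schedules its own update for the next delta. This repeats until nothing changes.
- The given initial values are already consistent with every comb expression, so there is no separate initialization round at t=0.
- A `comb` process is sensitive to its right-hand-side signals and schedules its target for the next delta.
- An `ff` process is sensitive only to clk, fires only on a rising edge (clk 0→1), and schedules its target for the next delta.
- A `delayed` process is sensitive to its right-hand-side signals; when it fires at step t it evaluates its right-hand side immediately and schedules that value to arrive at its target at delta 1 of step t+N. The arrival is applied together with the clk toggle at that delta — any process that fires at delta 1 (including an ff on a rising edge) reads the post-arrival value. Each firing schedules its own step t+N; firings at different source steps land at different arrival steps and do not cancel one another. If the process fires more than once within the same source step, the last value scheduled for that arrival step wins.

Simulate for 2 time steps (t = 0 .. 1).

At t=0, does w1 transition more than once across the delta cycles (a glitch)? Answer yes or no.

no

[bits: w3,w4,clk,w2,w0,w1,w5]
t=0: Δ0=0100011 Δ1=0110011 Δ2=0010011 Δ3=1010000 Δ4=0010000 | 4Δ
t=1: Δ0=0010000 Δ1=0000000 | 1Δ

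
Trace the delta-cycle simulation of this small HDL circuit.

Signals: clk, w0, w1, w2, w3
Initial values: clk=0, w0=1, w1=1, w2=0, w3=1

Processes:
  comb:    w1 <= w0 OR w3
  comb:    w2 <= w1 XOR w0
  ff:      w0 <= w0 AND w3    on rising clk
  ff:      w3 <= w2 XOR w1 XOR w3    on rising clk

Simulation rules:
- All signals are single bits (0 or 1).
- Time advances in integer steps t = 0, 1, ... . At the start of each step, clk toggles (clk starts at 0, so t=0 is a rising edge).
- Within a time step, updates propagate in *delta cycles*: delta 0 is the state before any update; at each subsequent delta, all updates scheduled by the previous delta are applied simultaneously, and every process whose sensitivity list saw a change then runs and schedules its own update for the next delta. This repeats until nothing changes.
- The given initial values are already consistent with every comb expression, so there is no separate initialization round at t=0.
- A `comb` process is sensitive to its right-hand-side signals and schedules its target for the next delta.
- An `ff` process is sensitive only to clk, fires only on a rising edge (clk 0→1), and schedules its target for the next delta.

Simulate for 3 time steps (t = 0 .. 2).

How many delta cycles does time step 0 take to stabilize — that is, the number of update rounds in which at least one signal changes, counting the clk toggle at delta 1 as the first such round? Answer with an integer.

2

t0.Δ0 w2=0 w0=1 clk=0 w3=1 w1=1
t0.Δ1 w2=0 w0=1 clk=1 w3=1 w1=1
t0.Δ2 w2=0 w0=1 clk=1 w3=0 w1=1
t1.Δ0 w2=0 w0=1 clk=1 w3=0 w1=1
t1.Δ1 w2=0 w0=1 clk=0 w3=0 w1=1
t2.Δ0 w2=0 w0=1 clk=0 w3=0 w1=1
t2.Δ1 w2=0 w0=1 clk=1 w3=0 w1=1
t2.Δ2 w2=0 w0=0 clk=1 w3=1 w1=1
t2.Δ3 w2=1 w0=0 clk=1 w3=1 w1=1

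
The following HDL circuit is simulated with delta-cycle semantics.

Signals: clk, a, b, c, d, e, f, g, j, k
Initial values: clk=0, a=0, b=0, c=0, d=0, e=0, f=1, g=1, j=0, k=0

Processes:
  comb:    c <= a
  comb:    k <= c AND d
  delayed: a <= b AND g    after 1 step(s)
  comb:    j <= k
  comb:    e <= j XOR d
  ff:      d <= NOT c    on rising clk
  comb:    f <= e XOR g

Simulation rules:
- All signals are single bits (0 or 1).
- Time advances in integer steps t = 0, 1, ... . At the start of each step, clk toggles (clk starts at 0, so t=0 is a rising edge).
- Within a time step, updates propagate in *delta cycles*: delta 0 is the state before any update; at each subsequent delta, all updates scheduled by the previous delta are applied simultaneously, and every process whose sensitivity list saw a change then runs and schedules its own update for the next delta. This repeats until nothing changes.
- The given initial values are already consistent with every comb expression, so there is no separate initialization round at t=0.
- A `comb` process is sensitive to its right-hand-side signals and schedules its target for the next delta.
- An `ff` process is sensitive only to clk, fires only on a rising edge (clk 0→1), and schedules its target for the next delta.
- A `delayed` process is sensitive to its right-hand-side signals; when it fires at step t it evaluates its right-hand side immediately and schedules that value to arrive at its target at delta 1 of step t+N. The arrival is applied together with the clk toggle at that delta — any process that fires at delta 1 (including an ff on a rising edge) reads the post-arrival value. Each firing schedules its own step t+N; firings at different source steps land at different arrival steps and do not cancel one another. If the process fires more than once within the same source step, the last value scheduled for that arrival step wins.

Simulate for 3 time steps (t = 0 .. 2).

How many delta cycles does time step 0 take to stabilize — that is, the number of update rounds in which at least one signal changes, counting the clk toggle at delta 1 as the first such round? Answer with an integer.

4

[bits: clk,f,a,d,g,b,e,k,j,c]
t=0: Δ0=0100100000 Δ1=1100100000 Δ2=1101100000 Δ3=1101101000 Δ4=1001101000 | 4Δ
t=1: Δ0=1001101000 Δ1=0001101000 | 1Δ
t=2: Δ0=0001101000 Δ1=1001101000 | 1Δ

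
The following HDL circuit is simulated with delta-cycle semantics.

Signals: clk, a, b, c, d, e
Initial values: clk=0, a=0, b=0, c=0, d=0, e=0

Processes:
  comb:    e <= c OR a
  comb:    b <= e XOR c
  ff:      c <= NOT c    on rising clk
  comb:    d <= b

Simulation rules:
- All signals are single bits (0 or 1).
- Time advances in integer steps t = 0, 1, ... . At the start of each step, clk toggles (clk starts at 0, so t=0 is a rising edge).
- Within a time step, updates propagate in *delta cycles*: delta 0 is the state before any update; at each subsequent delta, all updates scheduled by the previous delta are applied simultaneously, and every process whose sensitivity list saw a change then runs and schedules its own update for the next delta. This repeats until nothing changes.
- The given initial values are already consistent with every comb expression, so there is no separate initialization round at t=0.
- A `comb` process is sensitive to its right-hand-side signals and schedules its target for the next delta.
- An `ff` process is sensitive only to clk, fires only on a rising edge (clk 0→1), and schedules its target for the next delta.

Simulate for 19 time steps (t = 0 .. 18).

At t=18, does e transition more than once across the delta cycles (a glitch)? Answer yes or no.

t0.Δ0 b=0 clk=0 d=0 e=0 c=0 a=0
t0.Δ1 b=0 clk=1 d=0 e=0 c=0 a=0
t0.Δ2 b=0 clk=1 d=0 e=0 c=1 a=0
t0.Δ3 b=1 clk=1 d=0 e=1 c=1 a=0
t0.Δ4 b=0 clk=1 d=1 e=1 c=1 a=0
t0.Δ5 b=0 clk=1 d=0 e=1 c=1 a=0
t1.Δ0 b=0 clk=1 d=0 e=1 c=1 a=0
t1.Δ1 b=0 clk=0 d=0 e=1 c=1 a=0
t2.Δ0 b=0 clk=0 d=0 e=1 c=1 a=0
t2.Δ1 b=0 clk=1 d=0 e=1 c=1 a=0
t2.Δ2 b=0 clk=1 d=0 e=1 c=0 a=0
t2.Δ3 b=1 clk=1 d=0 e=0 c=0 a=0
t2.Δ4 b=0 clk=1 d=1 e=0 c=0 a=0
t2.Δ5 b=0 clk=1 d=0 e=0 c=0 a=0
t3.Δ0 b=0 clk=1 d=0 e=0 c=0 a=0
t3.Δ1 b=0 clk=0 d=0 e=0 c=0 a=0
t4.Δ0 b=0 clk=0 d=0 e=0 c=0 a=0
t4.Δ1 b=0 clk=1 d=0 e=0 c=0 a=0
t4.Δ2 b=0 clk=1 d=0 e=0 c=1 a=0
t4.Δ3 b=1 clk=1 d=0 e=1 c=1 a=0
t4.Δ4 b=0 clk=1 d=1 e=1 c=1 a=0
t4.Δ5 b=0 clk=1 d=0 e=1 c=1 a=0
t5.Δ0 b=0 clk=1 d=0 e=1 c=1 a=0
t5.Δ1 b=0 clk=0 d=0 e=1 c=1 a=0
t6.Δ0 b=0 clk=0 d=0 e=1 c=1 a=0
t6.Δ1 b=0 clk=1 d=0 e=1 c=1 a=0
t6.Δ2 b=0 clk=1 d=0 e=1 c=0 a=0
t6.Δ3 b=1 clk=1 d=0 e=0 c=0 a=0
t6.Δ4 b=0 clk=1 d=1 e=0 c=0 a=0
t6.Δ5 b=0 clk=1 d=0 e=0 c=0 a=0
t7.Δ0 b=0 clk=1 d=0 e=0 c=0 a=0
t7.Δ1 b=0 clk=0 d=0 e=0 c=0 a=0
t8.Δ0 b=0 clk=0 d=0 e=0 c=0 a=0
t8.Δ1 b=0 clk=1 d=0 e=0 c=0 a=0
t8.Δ2 b=0 clk=1 d=0 e=0 c=1 a=0
t8.Δ3 b=1 clk=1 d=0 e=1 c=1 a=0
t8.Δ4 b=0 clk=1 d=1 e=1 c=1 a=0
t8.Δ5 b=0 clk=1 d=0 e=1 c=1 a=0
t9.Δ0 b=0 clk=1 d=0 e=1 c=1 a=0
t9.Δ1 b=0 clk=0 d=0 e=1 c=1 a=0
t10.Δ0 b=0 clk=0 d=0 e=1 c=1 a=0
t10.Δ1 b=0 clk=1 d=0 e=1 c=1 a=0
t10.Δ2 b=0 clk=1 d=0 e=1 c=0 a=0
t10.Δ3 b=1 clk=1 d=0 e=0 c=0 a=0
t10.Δ4 b=0 clk=1 d=1 e=0 c=0 a=0
t10.Δ5 b=0 clk=1 d=0 e=0 c=0 a=0
t11.Δ0 b=0 clk=1 d=0 e=0 c=0 a=0
t11.Δ1 b=0 clk=0 d=0 e=0 c=0 a=0
t12.Δ0 b=0 clk=0 d=0 e=0 c=0 a=0
t12.Δ1 b=0 clk=1 d=0 e=0 c=0 a=0
t12.Δ2 b=0 clk=1 d=0 e=0 c=1 a=0
t12.Δ3 b=1 clk=1 d=0 e=1 c=1 a=0
t12.Δ4 b=0 clk=1 d=1 e=1 c=1 a=0
t12.Δ5 b=0 clk=1 d=0 e=1 c=1 a=0
t13.Δ0 b=0 clk=1 d=0 e=1 c=1 a=0
t13.Δ1 b=0 clk=0 d=0 e=1 c=1 a=0
t14.Δ0 b=0 clk=0 d=0 e=1 c=1 a=0
t14.Δ1 b=0 clk=1 d=0 e=1 c=1 a=0
t14.Δ2 b=0 clk=1 d=0 e=1 c=0 a=0
t14.Δ3 b=1 clk=1 d=0 e=0 c=0 a=0
t14.Δ4 b=0 clk=1 d=1 e=0 c=0 a=0
t14.Δ5 b=0 clk=1 d=0 e=0 c=0 a=0
t15.Δ0 b=0 clk=1 d=0 e=0 c=0 a=0
t15.Δ1 b=0 clk=0 d=0 e=0 c=0 a=0
t16.Δ0 b=0 clk=0 d=0 e=0 c=0 a=0
t16.Δ1 b=0 clk=1 d=0 e=0 c=0 a=0
t16.Δ2 b=0 clk=1 d=0 e=0 c=1 a=0
t16.Δ3 b=1 clk=1 d=0 e=1 c=1 a=0
t16.Δ4 b=0 clk=1 d=1 e=1 c=1 a=0
t16.Δ5 b=0 clk=1 d=0 e=1 c=1 a=0
t17.Δ0 b=0 clk=1 d=0 e=1 c=1 a=0
t17.Δ1 b=0 clk=0 d=0 e=1 c=1 a=0
t18.Δ0 b=0 clk=0 d=0 e=1 c=1 a=0
t18.Δ1 b=0 clk=1 d=0 e=1 c=1 a=0
t18.Δ2 b=0 clk=1 d=0 e=1 c=0 a=0
t18.Δ3 b=1 clk=1 d=0 e=0 c=0 a=0
t18.Δ4 b=0 clk=1 d=1 e=0 c=0 a=0
t18.Δ5 b=0 clk=1 d=0 e=0 c=0 a=0

no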